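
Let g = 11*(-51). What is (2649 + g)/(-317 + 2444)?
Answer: 696/709 ≈ 0.98166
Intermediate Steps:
g = -561
(2649 + g)/(-317 + 2444) = (2649 - 561)/(-317 + 2444) = 2088/2127 = 2088*(1/2127) = 696/709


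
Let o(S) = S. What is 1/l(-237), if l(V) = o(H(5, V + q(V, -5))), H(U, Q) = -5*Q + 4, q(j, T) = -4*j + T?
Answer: -1/3526 ≈ -0.00028361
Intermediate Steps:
q(j, T) = T - 4*j
H(U, Q) = 4 - 5*Q
l(V) = 29 + 15*V (l(V) = 4 - 5*(V + (-5 - 4*V)) = 4 - 5*(-5 - 3*V) = 4 + (25 + 15*V) = 29 + 15*V)
1/l(-237) = 1/(29 + 15*(-237)) = 1/(29 - 3555) = 1/(-3526) = -1/3526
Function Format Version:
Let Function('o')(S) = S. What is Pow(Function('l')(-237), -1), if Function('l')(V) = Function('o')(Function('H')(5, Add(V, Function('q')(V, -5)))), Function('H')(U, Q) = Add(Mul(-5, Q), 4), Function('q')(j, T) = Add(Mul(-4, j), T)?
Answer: Rational(-1, 3526) ≈ -0.00028361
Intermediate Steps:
Function('q')(j, T) = Add(T, Mul(-4, j))
Function('H')(U, Q) = Add(4, Mul(-5, Q))
Function('l')(V) = Add(29, Mul(15, V)) (Function('l')(V) = Add(4, Mul(-5, Add(V, Add(-5, Mul(-4, V))))) = Add(4, Mul(-5, Add(-5, Mul(-3, V)))) = Add(4, Add(25, Mul(15, V))) = Add(29, Mul(15, V)))
Pow(Function('l')(-237), -1) = Pow(Add(29, Mul(15, -237)), -1) = Pow(Add(29, -3555), -1) = Pow(-3526, -1) = Rational(-1, 3526)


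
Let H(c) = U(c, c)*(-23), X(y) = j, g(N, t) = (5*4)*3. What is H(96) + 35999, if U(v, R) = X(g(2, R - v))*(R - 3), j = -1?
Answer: 38138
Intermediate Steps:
g(N, t) = 60 (g(N, t) = 20*3 = 60)
X(y) = -1
U(v, R) = 3 - R (U(v, R) = -(R - 3) = -(-3 + R) = 3 - R)
H(c) = -69 + 23*c (H(c) = (3 - c)*(-23) = -69 + 23*c)
H(96) + 35999 = (-69 + 23*96) + 35999 = (-69 + 2208) + 35999 = 2139 + 35999 = 38138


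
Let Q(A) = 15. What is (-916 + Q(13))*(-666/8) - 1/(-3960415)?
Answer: 1188255193699/15841660 ≈ 75008.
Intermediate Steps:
(-916 + Q(13))*(-666/8) - 1/(-3960415) = (-916 + 15)*(-666/8) - 1/(-3960415) = -(-600066)/8 - 1*(-1/3960415) = -901*(-333/4) + 1/3960415 = 300033/4 + 1/3960415 = 1188255193699/15841660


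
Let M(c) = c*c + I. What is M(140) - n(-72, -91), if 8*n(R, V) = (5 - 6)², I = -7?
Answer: 156743/8 ≈ 19593.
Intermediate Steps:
M(c) = -7 + c² (M(c) = c*c - 7 = c² - 7 = -7 + c²)
n(R, V) = ⅛ (n(R, V) = (5 - 6)²/8 = (⅛)*(-1)² = (⅛)*1 = ⅛)
M(140) - n(-72, -91) = (-7 + 140²) - 1*⅛ = (-7 + 19600) - ⅛ = 19593 - ⅛ = 156743/8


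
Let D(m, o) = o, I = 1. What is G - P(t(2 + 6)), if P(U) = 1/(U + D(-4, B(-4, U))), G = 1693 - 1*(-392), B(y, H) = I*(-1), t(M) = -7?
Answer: 16681/8 ≈ 2085.1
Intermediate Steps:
B(y, H) = -1 (B(y, H) = 1*(-1) = -1)
G = 2085 (G = 1693 + 392 = 2085)
P(U) = 1/(-1 + U) (P(U) = 1/(U - 1) = 1/(-1 + U))
G - P(t(2 + 6)) = 2085 - 1/(-1 - 7) = 2085 - 1/(-8) = 2085 - 1*(-1/8) = 2085 + 1/8 = 16681/8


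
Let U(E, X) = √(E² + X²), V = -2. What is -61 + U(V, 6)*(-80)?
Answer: -61 - 160*√10 ≈ -566.96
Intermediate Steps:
-61 + U(V, 6)*(-80) = -61 + √((-2)² + 6²)*(-80) = -61 + √(4 + 36)*(-80) = -61 + √40*(-80) = -61 + (2*√10)*(-80) = -61 - 160*√10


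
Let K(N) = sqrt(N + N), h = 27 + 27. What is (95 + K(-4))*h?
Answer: 5130 + 108*I*sqrt(2) ≈ 5130.0 + 152.74*I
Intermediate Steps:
h = 54
K(N) = sqrt(2)*sqrt(N) (K(N) = sqrt(2*N) = sqrt(2)*sqrt(N))
(95 + K(-4))*h = (95 + sqrt(2)*sqrt(-4))*54 = (95 + sqrt(2)*(2*I))*54 = (95 + 2*I*sqrt(2))*54 = 5130 + 108*I*sqrt(2)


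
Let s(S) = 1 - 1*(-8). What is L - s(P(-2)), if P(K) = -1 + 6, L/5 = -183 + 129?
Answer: -279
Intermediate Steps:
L = -270 (L = 5*(-183 + 129) = 5*(-54) = -270)
P(K) = 5
s(S) = 9 (s(S) = 1 + 8 = 9)
L - s(P(-2)) = -270 - 1*9 = -270 - 9 = -279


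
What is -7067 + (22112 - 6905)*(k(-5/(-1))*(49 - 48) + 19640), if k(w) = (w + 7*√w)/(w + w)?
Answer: 597332033/2 + 106449*√5/10 ≈ 2.9869e+8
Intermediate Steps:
k(w) = (w + 7*√w)/(2*w) (k(w) = (w + 7*√w)/((2*w)) = (w + 7*√w)*(1/(2*w)) = (w + 7*√w)/(2*w))
-7067 + (22112 - 6905)*(k(-5/(-1))*(49 - 48) + 19640) = -7067 + (22112 - 6905)*((½ + 7/(2*√(-5/(-1))))*(49 - 48) + 19640) = -7067 + 15207*((½ + 7/(2*√(-5*(-1))))*1 + 19640) = -7067 + 15207*((½ + 7/(2*√5))*1 + 19640) = -7067 + 15207*((½ + 7*(√5/5)/2)*1 + 19640) = -7067 + 15207*((½ + 7*√5/10)*1 + 19640) = -7067 + 15207*((½ + 7*√5/10) + 19640) = -7067 + 15207*(39281/2 + 7*√5/10) = -7067 + (597346167/2 + 106449*√5/10) = 597332033/2 + 106449*√5/10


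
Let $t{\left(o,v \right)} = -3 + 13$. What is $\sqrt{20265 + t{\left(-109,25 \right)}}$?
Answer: $5 \sqrt{811} \approx 142.39$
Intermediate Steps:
$t{\left(o,v \right)} = 10$
$\sqrt{20265 + t{\left(-109,25 \right)}} = \sqrt{20265 + 10} = \sqrt{20275} = 5 \sqrt{811}$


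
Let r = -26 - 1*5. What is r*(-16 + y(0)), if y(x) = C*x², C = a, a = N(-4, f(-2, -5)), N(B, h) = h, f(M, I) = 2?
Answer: 496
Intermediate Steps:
r = -31 (r = -26 - 5 = -31)
a = 2
C = 2
y(x) = 2*x²
r*(-16 + y(0)) = -31*(-16 + 2*0²) = -31*(-16 + 2*0) = -31*(-16 + 0) = -31*(-16) = 496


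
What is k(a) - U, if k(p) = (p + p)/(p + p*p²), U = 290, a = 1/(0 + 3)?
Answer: -1441/5 ≈ -288.20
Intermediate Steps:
a = ⅓ (a = 1/3 = ⅓ ≈ 0.33333)
k(p) = 2*p/(p + p³) (k(p) = (2*p)/(p + p³) = 2*p/(p + p³))
k(a) - U = 2/(1 + (⅓)²) - 1*290 = 2/(1 + ⅑) - 290 = 2/(10/9) - 290 = 2*(9/10) - 290 = 9/5 - 290 = -1441/5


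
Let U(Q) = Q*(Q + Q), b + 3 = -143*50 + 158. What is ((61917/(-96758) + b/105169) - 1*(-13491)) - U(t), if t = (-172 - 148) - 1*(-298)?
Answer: 127426134372163/10175942102 ≈ 12522.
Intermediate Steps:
b = -6995 (b = -3 + (-143*50 + 158) = -3 + (-7150 + 158) = -3 - 6992 = -6995)
t = -22 (t = -320 + 298 = -22)
U(Q) = 2*Q**2 (U(Q) = Q*(2*Q) = 2*Q**2)
((61917/(-96758) + b/105169) - 1*(-13491)) - U(t) = ((61917/(-96758) - 6995/105169) - 1*(-13491)) - 2*(-22)**2 = ((61917*(-1/96758) - 6995*1/105169) + 13491) - 2*484 = ((-61917/96758 - 6995/105169) + 13491) - 1*968 = (-7188571183/10175942102 + 13491) - 968 = 137276446326899/10175942102 - 968 = 127426134372163/10175942102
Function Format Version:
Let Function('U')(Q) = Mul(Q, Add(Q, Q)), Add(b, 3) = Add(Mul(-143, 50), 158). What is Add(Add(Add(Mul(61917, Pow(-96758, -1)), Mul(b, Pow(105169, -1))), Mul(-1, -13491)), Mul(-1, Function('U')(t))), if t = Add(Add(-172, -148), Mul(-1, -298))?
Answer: Rational(127426134372163, 10175942102) ≈ 12522.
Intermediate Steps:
b = -6995 (b = Add(-3, Add(Mul(-143, 50), 158)) = Add(-3, Add(-7150, 158)) = Add(-3, -6992) = -6995)
t = -22 (t = Add(-320, 298) = -22)
Function('U')(Q) = Mul(2, Pow(Q, 2)) (Function('U')(Q) = Mul(Q, Mul(2, Q)) = Mul(2, Pow(Q, 2)))
Add(Add(Add(Mul(61917, Pow(-96758, -1)), Mul(b, Pow(105169, -1))), Mul(-1, -13491)), Mul(-1, Function('U')(t))) = Add(Add(Add(Mul(61917, Pow(-96758, -1)), Mul(-6995, Pow(105169, -1))), Mul(-1, -13491)), Mul(-1, Mul(2, Pow(-22, 2)))) = Add(Add(Add(Mul(61917, Rational(-1, 96758)), Mul(-6995, Rational(1, 105169))), 13491), Mul(-1, Mul(2, 484))) = Add(Add(Add(Rational(-61917, 96758), Rational(-6995, 105169)), 13491), Mul(-1, 968)) = Add(Add(Rational(-7188571183, 10175942102), 13491), -968) = Add(Rational(137276446326899, 10175942102), -968) = Rational(127426134372163, 10175942102)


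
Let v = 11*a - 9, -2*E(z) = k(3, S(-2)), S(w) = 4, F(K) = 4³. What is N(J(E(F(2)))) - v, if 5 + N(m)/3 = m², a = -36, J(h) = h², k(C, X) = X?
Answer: 438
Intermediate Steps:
F(K) = 64
E(z) = -2 (E(z) = -½*4 = -2)
v = -405 (v = 11*(-36) - 9 = -396 - 9 = -405)
N(m) = -15 + 3*m²
N(J(E(F(2)))) - v = (-15 + 3*((-2)²)²) - 1*(-405) = (-15 + 3*4²) + 405 = (-15 + 3*16) + 405 = (-15 + 48) + 405 = 33 + 405 = 438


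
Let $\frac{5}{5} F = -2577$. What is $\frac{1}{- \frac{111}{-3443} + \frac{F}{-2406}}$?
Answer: $\frac{2761286}{3046559} \approx 0.90636$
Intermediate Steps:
$F = -2577$
$\frac{1}{- \frac{111}{-3443} + \frac{F}{-2406}} = \frac{1}{- \frac{111}{-3443} - \frac{2577}{-2406}} = \frac{1}{\left(-111\right) \left(- \frac{1}{3443}\right) - - \frac{859}{802}} = \frac{1}{\frac{111}{3443} + \frac{859}{802}} = \frac{1}{\frac{3046559}{2761286}} = \frac{2761286}{3046559}$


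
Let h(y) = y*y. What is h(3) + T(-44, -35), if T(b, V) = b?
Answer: -35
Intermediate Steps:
h(y) = y**2
h(3) + T(-44, -35) = 3**2 - 44 = 9 - 44 = -35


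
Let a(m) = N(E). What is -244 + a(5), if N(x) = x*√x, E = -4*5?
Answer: -244 - 40*I*√5 ≈ -244.0 - 89.443*I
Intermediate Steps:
E = -20
N(x) = x^(3/2)
a(m) = -40*I*√5 (a(m) = (-20)^(3/2) = -40*I*√5)
-244 + a(5) = -244 - 40*I*√5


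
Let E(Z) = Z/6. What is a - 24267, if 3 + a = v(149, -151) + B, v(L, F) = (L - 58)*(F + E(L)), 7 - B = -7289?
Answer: -170731/6 ≈ -28455.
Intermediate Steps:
E(Z) = Z/6 (E(Z) = Z*(1/6) = Z/6)
B = 7296 (B = 7 - 1*(-7289) = 7 + 7289 = 7296)
v(L, F) = (-58 + L)*(F + L/6) (v(L, F) = (L - 58)*(F + L/6) = (-58 + L)*(F + L/6))
a = -25129/6 (a = -3 + ((-58*(-151) - 29/3*149 + (1/6)*149**2 - 151*149) + 7296) = -3 + ((8758 - 4321/3 + (1/6)*22201 - 22499) + 7296) = -3 + ((8758 - 4321/3 + 22201/6 - 22499) + 7296) = -3 + (-68887/6 + 7296) = -3 - 25111/6 = -25129/6 ≈ -4188.2)
a - 24267 = -25129/6 - 24267 = -170731/6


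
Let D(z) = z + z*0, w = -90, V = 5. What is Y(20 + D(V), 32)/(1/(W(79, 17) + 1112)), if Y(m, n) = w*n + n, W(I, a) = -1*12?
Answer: -3132800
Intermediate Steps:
W(I, a) = -12
D(z) = z (D(z) = z + 0 = z)
Y(m, n) = -89*n (Y(m, n) = -90*n + n = -89*n)
Y(20 + D(V), 32)/(1/(W(79, 17) + 1112)) = (-89*32)/(1/(-12 + 1112)) = -2848/(1/1100) = -2848/1/1100 = -2848*1100 = -3132800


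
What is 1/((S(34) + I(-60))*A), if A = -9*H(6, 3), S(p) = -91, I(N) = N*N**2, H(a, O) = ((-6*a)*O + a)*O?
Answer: -1/595114614 ≈ -1.6803e-9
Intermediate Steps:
H(a, O) = O*(a - 6*O*a) (H(a, O) = (-6*O*a + a)*O = (a - 6*O*a)*O = O*(a - 6*O*a))
I(N) = N**3
A = 2754 (A = -27*6*(1 - 6*3) = -27*6*(1 - 18) = -27*6*(-17) = -9*(-306) = 2754)
1/((S(34) + I(-60))*A) = 1/((-91 + (-60)**3)*2754) = (1/2754)/(-91 - 216000) = (1/2754)/(-216091) = -1/216091*1/2754 = -1/595114614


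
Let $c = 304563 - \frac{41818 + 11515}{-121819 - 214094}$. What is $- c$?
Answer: $- \frac{102306724352}{335913} \approx -3.0456 \cdot 10^{5}$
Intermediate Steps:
$c = \frac{102306724352}{335913}$ ($c = 304563 - \frac{53333}{-335913} = 304563 - 53333 \left(- \frac{1}{335913}\right) = 304563 - - \frac{53333}{335913} = 304563 + \frac{53333}{335913} = \frac{102306724352}{335913} \approx 3.0456 \cdot 10^{5}$)
$- c = \left(-1\right) \frac{102306724352}{335913} = - \frac{102306724352}{335913}$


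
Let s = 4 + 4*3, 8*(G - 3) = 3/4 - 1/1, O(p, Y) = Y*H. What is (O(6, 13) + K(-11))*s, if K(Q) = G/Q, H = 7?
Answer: 31937/22 ≈ 1451.7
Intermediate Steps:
O(p, Y) = 7*Y (O(p, Y) = Y*7 = 7*Y)
G = 95/32 (G = 3 + (3/4 - 1/1)/8 = 3 + (3*(¼) - 1*1)/8 = 3 + (¾ - 1)/8 = 3 + (⅛)*(-¼) = 3 - 1/32 = 95/32 ≈ 2.9688)
K(Q) = 95/(32*Q)
s = 16 (s = 4 + 12 = 16)
(O(6, 13) + K(-11))*s = (7*13 + (95/32)/(-11))*16 = (91 + (95/32)*(-1/11))*16 = (91 - 95/352)*16 = (31937/352)*16 = 31937/22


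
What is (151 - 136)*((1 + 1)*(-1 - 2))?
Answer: -90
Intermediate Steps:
(151 - 136)*((1 + 1)*(-1 - 2)) = 15*(2*(-3)) = 15*(-6) = -90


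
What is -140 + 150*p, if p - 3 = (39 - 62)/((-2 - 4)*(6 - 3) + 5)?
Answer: 7480/13 ≈ 575.38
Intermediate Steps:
p = 62/13 (p = 3 + (39 - 62)/((-2 - 4)*(6 - 3) + 5) = 3 - 23/(-6*3 + 5) = 3 - 23/(-18 + 5) = 3 - 23/(-13) = 3 - 23*(-1/13) = 3 + 23/13 = 62/13 ≈ 4.7692)
-140 + 150*p = -140 + 150*(62/13) = -140 + 9300/13 = 7480/13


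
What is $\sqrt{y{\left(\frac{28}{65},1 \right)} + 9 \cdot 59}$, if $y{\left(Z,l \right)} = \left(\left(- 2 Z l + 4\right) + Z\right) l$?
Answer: $\frac{\sqrt{2258555}}{65} \approx 23.121$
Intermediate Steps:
$y{\left(Z,l \right)} = l \left(4 + Z - 2 Z l\right)$ ($y{\left(Z,l \right)} = \left(\left(- 2 Z l + 4\right) + Z\right) l = \left(\left(4 - 2 Z l\right) + Z\right) l = \left(4 + Z - 2 Z l\right) l = l \left(4 + Z - 2 Z l\right)$)
$\sqrt{y{\left(\frac{28}{65},1 \right)} + 9 \cdot 59} = \sqrt{1 \left(4 + \frac{28}{65} - 2 \cdot \frac{28}{65} \cdot 1\right) + 9 \cdot 59} = \sqrt{1 \left(4 + 28 \cdot \frac{1}{65} - 2 \cdot 28 \cdot \frac{1}{65} \cdot 1\right) + 531} = \sqrt{1 \left(4 + \frac{28}{65} - \frac{56}{65} \cdot 1\right) + 531} = \sqrt{1 \left(4 + \frac{28}{65} - \frac{56}{65}\right) + 531} = \sqrt{1 \cdot \frac{232}{65} + 531} = \sqrt{\frac{232}{65} + 531} = \sqrt{\frac{34747}{65}} = \frac{\sqrt{2258555}}{65}$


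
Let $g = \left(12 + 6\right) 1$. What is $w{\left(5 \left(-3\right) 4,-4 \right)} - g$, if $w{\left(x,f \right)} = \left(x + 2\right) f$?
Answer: $214$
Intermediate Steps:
$w{\left(x,f \right)} = f \left(2 + x\right)$ ($w{\left(x,f \right)} = \left(2 + x\right) f = f \left(2 + x\right)$)
$g = 18$ ($g = 18 \cdot 1 = 18$)
$w{\left(5 \left(-3\right) 4,-4 \right)} - g = - 4 \left(2 + 5 \left(-3\right) 4\right) - 18 = - 4 \left(2 - 60\right) - 18 = \left(-4\right) \left(-58\right) - 18 = 232 - 18 = 214$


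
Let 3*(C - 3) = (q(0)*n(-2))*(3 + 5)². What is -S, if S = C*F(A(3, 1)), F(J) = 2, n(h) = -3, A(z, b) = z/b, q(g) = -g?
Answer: -6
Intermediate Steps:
C = 3 (C = 3 + ((-1*0*(-3))*(3 + 5)²)/3 = 3 + ((0*(-3))*8²)/3 = 3 + (0*64)/3 = 3 + (⅓)*0 = 3 + 0 = 3)
S = 6 (S = 3*2 = 6)
-S = -1*6 = -6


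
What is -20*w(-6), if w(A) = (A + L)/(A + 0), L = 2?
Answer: -40/3 ≈ -13.333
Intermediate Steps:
w(A) = (2 + A)/A (w(A) = (A + 2)/(A + 0) = (2 + A)/A)
-20*w(-6) = -20*(2 - 6)/(-6) = -(-10)*(-4)/3 = -20*⅔ = -40/3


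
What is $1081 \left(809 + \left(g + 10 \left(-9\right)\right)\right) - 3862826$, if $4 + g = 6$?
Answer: $-3083425$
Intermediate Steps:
$g = 2$ ($g = -4 + 6 = 2$)
$1081 \left(809 + \left(g + 10 \left(-9\right)\right)\right) - 3862826 = 1081 \left(809 + \left(2 + 10 \left(-9\right)\right)\right) - 3862826 = 1081 \left(809 + \left(2 - 90\right)\right) - 3862826 = 1081 \left(809 - 88\right) - 3862826 = 1081 \cdot 721 - 3862826 = 779401 - 3862826 = -3083425$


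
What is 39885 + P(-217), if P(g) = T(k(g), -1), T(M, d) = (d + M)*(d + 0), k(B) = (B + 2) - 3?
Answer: 40104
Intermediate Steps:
k(B) = -1 + B (k(B) = (2 + B) - 3 = -1 + B)
T(M, d) = d*(M + d) (T(M, d) = (M + d)*d = d*(M + d))
P(g) = 2 - g (P(g) = -((-1 + g) - 1) = -(-2 + g) = 2 - g)
39885 + P(-217) = 39885 + (2 - 1*(-217)) = 39885 + (2 + 217) = 39885 + 219 = 40104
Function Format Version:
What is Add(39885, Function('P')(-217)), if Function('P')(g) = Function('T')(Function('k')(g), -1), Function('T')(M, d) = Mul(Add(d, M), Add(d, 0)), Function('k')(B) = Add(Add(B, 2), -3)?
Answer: 40104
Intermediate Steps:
Function('k')(B) = Add(-1, B) (Function('k')(B) = Add(Add(2, B), -3) = Add(-1, B))
Function('T')(M, d) = Mul(d, Add(M, d)) (Function('T')(M, d) = Mul(Add(M, d), d) = Mul(d, Add(M, d)))
Function('P')(g) = Add(2, Mul(-1, g)) (Function('P')(g) = Mul(-1, Add(Add(-1, g), -1)) = Mul(-1, Add(-2, g)) = Add(2, Mul(-1, g)))
Add(39885, Function('P')(-217)) = Add(39885, Add(2, Mul(-1, -217))) = Add(39885, Add(2, 217)) = Add(39885, 219) = 40104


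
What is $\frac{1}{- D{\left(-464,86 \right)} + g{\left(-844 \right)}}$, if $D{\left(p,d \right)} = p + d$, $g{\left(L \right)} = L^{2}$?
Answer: $\frac{1}{712714} \approx 1.4031 \cdot 10^{-6}$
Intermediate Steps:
$D{\left(p,d \right)} = d + p$
$\frac{1}{- D{\left(-464,86 \right)} + g{\left(-844 \right)}} = \frac{1}{- (86 - 464) + \left(-844\right)^{2}} = \frac{1}{\left(-1\right) \left(-378\right) + 712336} = \frac{1}{378 + 712336} = \frac{1}{712714}$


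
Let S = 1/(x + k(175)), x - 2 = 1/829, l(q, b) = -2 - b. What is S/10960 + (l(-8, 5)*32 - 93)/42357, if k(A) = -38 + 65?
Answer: -27831495829/3720361018080 ≈ -0.0074809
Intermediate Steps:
k(A) = 27
x = 1659/829 (x = 2 + 1/829 = 1659/829 ≈ 2.0012)
S = 829/24042 (S = 1/(1659/829 + 27) = 1/(24042/829) = 829/24042 ≈ 0.034481)
S/10960 + (l(-8, 5)*32 - 93)/42357 = (829/24042)/10960 + ((-2 - 1*5)*32 - 93)/42357 = (829/24042)*(1/10960) + ((-2 - 5)*32 - 93)*(1/42357) = 829/263500320 + (-7*32 - 93)*(1/42357) = 829/263500320 + (-224 - 93)*(1/42357) = 829/263500320 - 317*1/42357 = 829/263500320 - 317/42357 = -27831495829/3720361018080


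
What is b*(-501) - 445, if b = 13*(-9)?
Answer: 58172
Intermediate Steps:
b = -117
b*(-501) - 445 = -117*(-501) - 445 = 58617 - 445 = 58172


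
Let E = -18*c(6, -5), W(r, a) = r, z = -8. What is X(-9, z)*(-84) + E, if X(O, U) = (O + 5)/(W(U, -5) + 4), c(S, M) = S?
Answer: -192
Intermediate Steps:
X(O, U) = (5 + O)/(4 + U) (X(O, U) = (O + 5)/(U + 4) = (5 + O)/(4 + U))
E = -108 (E = -18*6 = -108)
X(-9, z)*(-84) + E = ((5 - 9)/(4 - 8))*(-84) - 108 = (-4/(-4))*(-84) - 108 = -¼*(-4)*(-84) - 108 = 1*(-84) - 108 = -84 - 108 = -192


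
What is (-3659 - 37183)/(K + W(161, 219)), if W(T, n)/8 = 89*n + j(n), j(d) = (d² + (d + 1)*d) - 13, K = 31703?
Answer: -4538/106295 ≈ -0.042692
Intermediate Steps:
j(d) = -13 + d² + d*(1 + d) (j(d) = (d² + (1 + d)*d) - 13 = (d² + d*(1 + d)) - 13 = -13 + d² + d*(1 + d))
W(T, n) = -104 + 16*n² + 720*n (W(T, n) = 8*(89*n + (-13 + n + 2*n²)) = 8*(-13 + 2*n² + 90*n) = -104 + 16*n² + 720*n)
(-3659 - 37183)/(K + W(161, 219)) = (-3659 - 37183)/(31703 + (-104 + 16*219² + 720*219)) = -40842/(31703 + (-104 + 16*47961 + 157680)) = -40842/(31703 + (-104 + 767376 + 157680)) = -40842/(31703 + 924952) = -40842/956655 = -40842*1/956655 = -4538/106295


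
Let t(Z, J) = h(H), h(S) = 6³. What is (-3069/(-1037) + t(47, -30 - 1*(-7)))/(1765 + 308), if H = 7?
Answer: 75687/716567 ≈ 0.10562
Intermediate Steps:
h(S) = 216
t(Z, J) = 216
(-3069/(-1037) + t(47, -30 - 1*(-7)))/(1765 + 308) = (-3069/(-1037) + 216)/(1765 + 308) = (-3069*(-1/1037) + 216)/2073 = (3069/1037 + 216)*(1/2073) = (227061/1037)*(1/2073) = 75687/716567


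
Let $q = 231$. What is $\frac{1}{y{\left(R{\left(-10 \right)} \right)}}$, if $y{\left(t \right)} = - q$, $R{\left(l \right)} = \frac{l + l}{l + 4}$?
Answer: $- \frac{1}{231} \approx -0.004329$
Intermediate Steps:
$R{\left(l \right)} = \frac{2 l}{4 + l}$
$y{\left(t \right)} = -231$ ($y{\left(t \right)} = \left(-1\right) 231 = -231$)
$\frac{1}{y{\left(R{\left(-10 \right)} \right)}} = \frac{1}{-231} = - \frac{1}{231}$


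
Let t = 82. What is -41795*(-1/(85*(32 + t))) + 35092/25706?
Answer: 141442375/24909114 ≈ 5.6783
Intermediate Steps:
-41795*(-1/(85*(32 + t))) + 35092/25706 = -41795*(-1/(85*(32 + 82))) + 35092/25706 = -41795/((-85*114)) + 35092*(1/25706) = -41795/(-9690) + 17546/12853 = -41795*(-1/9690) + 17546/12853 = 8359/1938 + 17546/12853 = 141442375/24909114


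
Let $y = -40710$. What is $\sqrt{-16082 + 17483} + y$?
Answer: $-40710 + \sqrt{1401} \approx -40673.0$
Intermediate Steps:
$\sqrt{-16082 + 17483} + y = \sqrt{-16082 + 17483} - 40710 = \sqrt{1401} - 40710 = -40710 + \sqrt{1401}$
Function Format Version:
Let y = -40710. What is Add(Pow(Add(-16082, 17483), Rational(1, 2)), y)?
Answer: Add(-40710, Pow(1401, Rational(1, 2))) ≈ -40673.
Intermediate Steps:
Add(Pow(Add(-16082, 17483), Rational(1, 2)), y) = Add(Pow(Add(-16082, 17483), Rational(1, 2)), -40710) = Add(Pow(1401, Rational(1, 2)), -40710) = Add(-40710, Pow(1401, Rational(1, 2)))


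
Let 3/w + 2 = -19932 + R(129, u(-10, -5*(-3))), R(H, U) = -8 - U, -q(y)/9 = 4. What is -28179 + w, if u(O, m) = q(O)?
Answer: -560931177/19906 ≈ -28179.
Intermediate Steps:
q(y) = -36 (q(y) = -9*4 = -36)
u(O, m) = -36
w = -3/19906 (w = 3/(-2 + (-19932 + (-8 - 1*(-36)))) = 3/(-2 + (-19932 + (-8 + 36))) = 3/(-2 + (-19932 + 28)) = 3/(-2 - 19904) = 3/(-19906) = 3*(-1/19906) = -3/19906 ≈ -0.00015071)
-28179 + w = -28179 - 3/19906 = -560931177/19906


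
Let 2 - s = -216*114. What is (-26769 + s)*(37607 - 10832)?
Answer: -57378825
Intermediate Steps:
s = 24626 (s = 2 - (-216)*114 = 2 - 1*(-24624) = 2 + 24624 = 24626)
(-26769 + s)*(37607 - 10832) = (-26769 + 24626)*(37607 - 10832) = -2143*26775 = -57378825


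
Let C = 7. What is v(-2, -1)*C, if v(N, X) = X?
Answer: -7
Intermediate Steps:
v(-2, -1)*C = -1*7 = -7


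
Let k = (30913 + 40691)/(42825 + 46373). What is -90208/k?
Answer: -2011593296/17901 ≈ -1.1237e+5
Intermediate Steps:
k = 35802/44599 (k = 71604/89198 = 71604*(1/89198) = 35802/44599 ≈ 0.80275)
-90208/k = -90208/35802/44599 = -90208*44599/35802 = -2011593296/17901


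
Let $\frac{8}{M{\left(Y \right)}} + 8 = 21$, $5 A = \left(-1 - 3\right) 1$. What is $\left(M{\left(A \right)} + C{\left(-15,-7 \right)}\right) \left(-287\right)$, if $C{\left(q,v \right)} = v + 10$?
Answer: $- \frac{13489}{13} \approx -1037.6$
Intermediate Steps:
$A = - \frac{4}{5}$ ($A = \frac{\left(-1 - 3\right) 1}{5} = \frac{\left(-4\right) 1}{5} = \frac{1}{5} \left(-4\right) = - \frac{4}{5} \approx -0.8$)
$M{\left(Y \right)} = \frac{8}{13}$ ($M{\left(Y \right)} = \frac{8}{-8 + 21} = \frac{8}{13}$)
$C{\left(q,v \right)} = 10 + v$
$\left(M{\left(A \right)} + C{\left(-15,-7 \right)}\right) \left(-287\right) = \left(\frac{8}{13} + \left(10 - 7\right)\right) \left(-287\right) = \left(\frac{8}{13} + 3\right) \left(-287\right) = \frac{47}{13} \left(-287\right) = - \frac{13489}{13}$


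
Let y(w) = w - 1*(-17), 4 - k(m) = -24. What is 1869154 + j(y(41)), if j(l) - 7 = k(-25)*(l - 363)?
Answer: 1860621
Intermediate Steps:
k(m) = 28 (k(m) = 4 - 1*(-24) = 4 + 24 = 28)
y(w) = 17 + w (y(w) = w + 17 = 17 + w)
j(l) = -10157 + 28*l (j(l) = 7 + 28*(l - 363) = 7 + 28*(-363 + l) = 7 + (-10164 + 28*l) = -10157 + 28*l)
1869154 + j(y(41)) = 1869154 + (-10157 + 28*(17 + 41)) = 1869154 + (-10157 + 28*58) = 1869154 + (-10157 + 1624) = 1869154 - 8533 = 1860621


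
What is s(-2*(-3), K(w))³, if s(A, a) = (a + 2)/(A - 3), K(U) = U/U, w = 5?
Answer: 1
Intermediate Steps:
K(U) = 1
s(A, a) = (2 + a)/(-3 + A)
s(-2*(-3), K(w))³ = ((2 + 1)/(-3 - 2*(-3)))³ = (3/(-3 + 6))³ = (3/3)³ = ((⅓)*3)³ = 1³ = 1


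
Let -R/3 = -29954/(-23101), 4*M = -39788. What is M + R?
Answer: -229875509/23101 ≈ -9950.9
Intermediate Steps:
M = -9947 (M = (¼)*(-39788) = -9947)
R = -89862/23101 (R = -(-89862)/(-23101) = -(-89862)*(-1)/23101 = -3*29954/23101 = -89862/23101 ≈ -3.8900)
M + R = -9947 - 89862/23101 = -229875509/23101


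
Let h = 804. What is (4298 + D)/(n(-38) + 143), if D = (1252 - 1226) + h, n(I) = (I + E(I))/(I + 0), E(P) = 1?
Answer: 194864/5471 ≈ 35.618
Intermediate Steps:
n(I) = (1 + I)/I (n(I) = (I + 1)/(I + 0) = (1 + I)/I)
D = 830 (D = (1252 - 1226) + 804 = 26 + 804 = 830)
(4298 + D)/(n(-38) + 143) = (4298 + 830)/((1 - 38)/(-38) + 143) = 5128/(-1/38*(-37) + 143) = 5128/(37/38 + 143) = 5128/(5471/38) = 5128*(38/5471) = 194864/5471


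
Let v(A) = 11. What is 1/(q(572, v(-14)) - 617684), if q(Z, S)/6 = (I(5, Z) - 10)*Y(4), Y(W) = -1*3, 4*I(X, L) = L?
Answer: -1/620078 ≈ -1.6127e-6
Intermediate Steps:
I(X, L) = L/4
Y(W) = -3
q(Z, S) = 180 - 9*Z/2 (q(Z, S) = 6*((Z/4 - 10)*(-3)) = 6*((-10 + Z/4)*(-3)) = 6*(30 - 3*Z/4) = 180 - 9*Z/2)
1/(q(572, v(-14)) - 617684) = 1/((180 - 9/2*572) - 617684) = 1/((180 - 2574) - 617684) = 1/(-2394 - 617684) = 1/(-620078) = -1/620078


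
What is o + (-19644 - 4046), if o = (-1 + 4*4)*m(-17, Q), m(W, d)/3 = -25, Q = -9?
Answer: -24815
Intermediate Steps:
m(W, d) = -75 (m(W, d) = 3*(-25) = -75)
o = -1125 (o = (-1 + 4*4)*(-75) = (-1 + 16)*(-75) = 15*(-75) = -1125)
o + (-19644 - 4046) = -1125 + (-19644 - 4046) = -1125 - 23690 = -24815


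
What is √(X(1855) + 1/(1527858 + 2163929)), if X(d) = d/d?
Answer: 2*√3407323736289/3691787 ≈ 1.0000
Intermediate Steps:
X(d) = 1
√(X(1855) + 1/(1527858 + 2163929)) = √(1 + 1/(1527858 + 2163929)) = √(1 + 1/3691787) = √(3691788/3691787) = 2*√3407323736289/3691787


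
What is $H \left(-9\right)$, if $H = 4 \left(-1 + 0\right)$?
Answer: $36$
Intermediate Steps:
$H = -4$ ($H = 4 \left(-1\right) = -4$)
$H \left(-9\right) = \left(-4\right) \left(-9\right) = 36$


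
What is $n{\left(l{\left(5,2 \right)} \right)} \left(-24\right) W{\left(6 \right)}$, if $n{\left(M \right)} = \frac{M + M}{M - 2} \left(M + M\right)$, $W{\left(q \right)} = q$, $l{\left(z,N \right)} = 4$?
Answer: $-4608$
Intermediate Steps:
$n{\left(M \right)} = \frac{4 M^{2}}{-2 + M}$ ($n{\left(M \right)} = \frac{2 M}{-2 + M} 2 M = \frac{4 M^{2}}{-2 + M}$)
$n{\left(l{\left(5,2 \right)} \right)} \left(-24\right) W{\left(6 \right)} = \frac{4 \cdot 4^{2}}{-2 + 4} \left(-24\right) 6 = 4 \cdot 16 \cdot \frac{1}{2} \left(-24\right) 6 = 32 \left(-24\right) 6 = \left(-768\right) 6 = -4608$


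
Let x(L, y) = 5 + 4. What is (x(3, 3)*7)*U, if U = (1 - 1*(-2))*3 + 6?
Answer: 945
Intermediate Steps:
x(L, y) = 9
U = 15 (U = (1 + 2)*3 + 6 = 3*3 + 6 = 9 + 6 = 15)
(x(3, 3)*7)*U = (9*7)*15 = 63*15 = 945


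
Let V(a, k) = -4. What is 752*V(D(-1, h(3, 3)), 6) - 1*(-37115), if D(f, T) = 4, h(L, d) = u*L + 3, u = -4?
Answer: 34107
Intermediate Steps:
h(L, d) = 3 - 4*L (h(L, d) = -4*L + 3 = 3 - 4*L)
752*V(D(-1, h(3, 3)), 6) - 1*(-37115) = 752*(-4) - 1*(-37115) = -3008 + 37115 = 34107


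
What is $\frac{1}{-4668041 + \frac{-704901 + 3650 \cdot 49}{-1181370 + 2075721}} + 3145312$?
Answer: $\frac{13131261357089877553}{4174867662442} \approx 3.1453 \cdot 10^{6}$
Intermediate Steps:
$\frac{1}{-4668041 + \frac{-704901 + 3650 \cdot 49}{-1181370 + 2075721}} + 3145312 = \frac{1}{-4668041 + \frac{-704901 + 178850}{894351}} + 3145312 = \frac{1}{-4668041 - \frac{526051}{894351}} + 3145312 = \frac{1}{- \frac{4174867662442}{894351}} + 3145312 = - \frac{894351}{4174867662442} + 3145312 = \frac{13131261357089877553}{4174867662442}$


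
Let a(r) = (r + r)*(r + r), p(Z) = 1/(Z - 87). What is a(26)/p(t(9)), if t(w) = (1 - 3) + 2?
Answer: -235248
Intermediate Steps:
t(w) = 0 (t(w) = -2 + 2 = 0)
p(Z) = 1/(-87 + Z)
a(r) = 4*r**2 (a(r) = (2*r)*(2*r) = 4*r**2)
a(26)/p(t(9)) = (4*26**2)/(1/(-87 + 0)) = (4*676)/(1/(-87)) = 2704/(-1/87) = 2704*(-87) = -235248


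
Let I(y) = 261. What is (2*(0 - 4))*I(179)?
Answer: -2088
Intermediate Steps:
(2*(0 - 4))*I(179) = (2*(0 - 4))*261 = (2*(-4))*261 = -8*261 = -2088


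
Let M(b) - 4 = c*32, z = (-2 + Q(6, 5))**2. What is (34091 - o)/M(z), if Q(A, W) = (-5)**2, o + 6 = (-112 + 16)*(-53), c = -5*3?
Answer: -29009/476 ≈ -60.943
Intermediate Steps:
c = -15
o = 5082 (o = -6 + (-112 + 16)*(-53) = -6 - 96*(-53) = -6 + 5088 = 5082)
Q(A, W) = 25
z = 529 (z = (-2 + 25)**2 = 23**2 = 529)
M(b) = -476 (M(b) = 4 - 15*32 = 4 - 480 = -476)
(34091 - o)/M(z) = (34091 - 1*5082)/(-476) = (34091 - 5082)*(-1/476) = 29009*(-1/476) = -29009/476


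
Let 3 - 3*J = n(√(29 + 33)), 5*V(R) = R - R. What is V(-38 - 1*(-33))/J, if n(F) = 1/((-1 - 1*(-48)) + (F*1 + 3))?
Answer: 0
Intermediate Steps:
V(R) = 0 (V(R) = (R - R)/5 = (⅕)*0 = 0)
n(F) = 1/(50 + F) (n(F) = 1/((-1 + 48) + (F + 3)) = 1/(47 + (3 + F)) = 1/(50 + F))
J = 1 - 1/(3*(50 + √62)) (J = 1 - 1/(3*(50 + √(29 + 33))) = 1 - 1/(3*(50 + √62)) ≈ 0.99424)
V(-38 - 1*(-33))/J = 0/(3632/3657 + √62/7314) = 0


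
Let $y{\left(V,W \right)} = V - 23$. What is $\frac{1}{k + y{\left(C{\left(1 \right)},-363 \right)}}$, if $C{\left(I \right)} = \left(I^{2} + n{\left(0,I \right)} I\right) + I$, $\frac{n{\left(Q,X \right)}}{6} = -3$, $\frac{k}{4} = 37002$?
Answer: $\frac{1}{147969} \approx 6.7582 \cdot 10^{-6}$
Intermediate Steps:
$k = 148008$ ($k = 4 \cdot 37002 = 148008$)
$n{\left(Q,X \right)} = -18$ ($n{\left(Q,X \right)} = 6 \left(-3\right) = -18$)
$C{\left(I \right)} = I^{2} - 17 I$ ($C{\left(I \right)} = \left(I^{2} - 18 I\right) + I = I^{2} - 17 I$)
$y{\left(V,W \right)} = -23 + V$
$\frac{1}{k + y{\left(C{\left(1 \right)},-363 \right)}} = \frac{1}{148008 - \left(23 - \left(-17 + 1\right)\right)} = \frac{1}{148008 + \left(-23 + 1 \left(-16\right)\right)} = \frac{1}{148008 - 39} = \frac{1}{147969}$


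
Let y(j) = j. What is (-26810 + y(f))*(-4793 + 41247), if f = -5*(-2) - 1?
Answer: -977003654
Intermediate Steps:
f = 9 (f = 10 - 1 = 9)
(-26810 + y(f))*(-4793 + 41247) = (-26810 + 9)*(-4793 + 41247) = -26801*36454 = -977003654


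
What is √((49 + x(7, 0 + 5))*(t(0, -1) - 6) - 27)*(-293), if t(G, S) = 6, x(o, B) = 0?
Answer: -879*I*√3 ≈ -1522.5*I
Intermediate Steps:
√((49 + x(7, 0 + 5))*(t(0, -1) - 6) - 27)*(-293) = √((49 + 0)*(6 - 6) - 27)*(-293) = √(49*0 - 27)*(-293) = √(0 - 27)*(-293) = √(-27)*(-293) = (3*I*√3)*(-293) = -879*I*√3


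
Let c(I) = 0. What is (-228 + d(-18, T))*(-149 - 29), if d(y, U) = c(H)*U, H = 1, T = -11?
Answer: 40584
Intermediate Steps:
d(y, U) = 0 (d(y, U) = 0*U = 0)
(-228 + d(-18, T))*(-149 - 29) = (-228 + 0)*(-149 - 29) = -228*(-178) = 40584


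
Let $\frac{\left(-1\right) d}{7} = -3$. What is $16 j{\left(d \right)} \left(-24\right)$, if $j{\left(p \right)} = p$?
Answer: $-8064$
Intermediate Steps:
$d = 21$ ($d = \left(-7\right) \left(-3\right) = 21$)
$16 j{\left(d \right)} \left(-24\right) = 16 \cdot 21 \left(-24\right) = 336 \left(-24\right) = -8064$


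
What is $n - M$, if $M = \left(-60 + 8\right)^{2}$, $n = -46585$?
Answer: $-49289$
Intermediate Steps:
$M = 2704$ ($M = \left(-52\right)^{2} = 2704$)
$n - M = -46585 - 2704 = -49289$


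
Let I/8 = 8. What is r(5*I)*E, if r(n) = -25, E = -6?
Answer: 150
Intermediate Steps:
I = 64 (I = 8*8 = 64)
r(5*I)*E = -25*(-6) = 150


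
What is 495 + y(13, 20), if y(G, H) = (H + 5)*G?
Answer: 820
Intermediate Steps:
y(G, H) = G*(5 + H) (y(G, H) = (5 + H)*G = G*(5 + H))
495 + y(13, 20) = 495 + 13*(5 + 20) = 495 + 13*25 = 495 + 325 = 820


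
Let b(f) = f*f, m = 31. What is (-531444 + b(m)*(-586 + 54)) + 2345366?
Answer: 1302670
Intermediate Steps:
b(f) = f²
(-531444 + b(m)*(-586 + 54)) + 2345366 = (-531444 + 31²*(-586 + 54)) + 2345366 = (-531444 + 961*(-532)) + 2345366 = (-531444 - 511252) + 2345366 = -1042696 + 2345366 = 1302670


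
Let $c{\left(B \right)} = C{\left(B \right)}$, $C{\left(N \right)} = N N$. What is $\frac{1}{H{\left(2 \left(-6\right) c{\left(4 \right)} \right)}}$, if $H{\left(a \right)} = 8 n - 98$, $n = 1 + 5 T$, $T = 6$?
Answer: $\frac{1}{150} \approx 0.0066667$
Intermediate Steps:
$n = 31$ ($n = 1 + 5 \cdot 6 = 1 + 30 = 31$)
$C{\left(N \right)} = N^{2}$
$c{\left(B \right)} = B^{2}$
$H{\left(a \right)} = 150$ ($H{\left(a \right)} = 8 \cdot 31 - 98 = 248 - 98 = 150$)
$\frac{1}{H{\left(2 \left(-6\right) c{\left(4 \right)} \right)}} = \frac{1}{150}$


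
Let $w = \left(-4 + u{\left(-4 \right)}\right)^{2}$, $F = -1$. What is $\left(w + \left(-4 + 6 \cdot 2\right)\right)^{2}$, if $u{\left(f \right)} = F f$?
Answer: $64$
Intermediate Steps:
$u{\left(f \right)} = - f$
$w = 0$ ($w = \left(-4 - -4\right)^{2} = \left(-4 + 4\right)^{2} = 0^{2} = 0$)
$\left(w + \left(-4 + 6 \cdot 2\right)\right)^{2} = \left(0 + \left(-4 + 6 \cdot 2\right)\right)^{2} = \left(0 + \left(-4 + 12\right)\right)^{2} = \left(0 + 8\right)^{2} = 8^{2} = 64$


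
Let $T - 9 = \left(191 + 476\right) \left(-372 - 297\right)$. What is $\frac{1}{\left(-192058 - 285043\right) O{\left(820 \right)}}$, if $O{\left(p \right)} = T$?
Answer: $\frac{1}{212889145614} \approx 4.6973 \cdot 10^{-12}$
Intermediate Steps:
$T = -446214$ ($T = 9 + \left(191 + 476\right) \left(-372 - 297\right) = 9 + 667 \left(-669\right) = 9 - 446223 = -446214$)
$O{\left(p \right)} = -446214$
$\frac{1}{\left(-192058 - 285043\right) O{\left(820 \right)}} = \frac{1}{\left(-192058 - 285043\right) \left(-446214\right)} = \frac{1}{-477101} \left(- \frac{1}{446214}\right) = \left(- \frac{1}{477101}\right) \left(- \frac{1}{446214}\right) = \frac{1}{212889145614}$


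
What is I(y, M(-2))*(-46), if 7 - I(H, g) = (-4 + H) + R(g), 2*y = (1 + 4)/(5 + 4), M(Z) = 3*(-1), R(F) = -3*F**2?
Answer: -15617/9 ≈ -1735.2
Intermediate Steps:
M(Z) = -3
y = 5/18 (y = ((1 + 4)/(5 + 4))/2 = (5/9)/2 = (5*(1/9))/2 = (1/2)*(5/9) = 5/18 ≈ 0.27778)
I(H, g) = 11 - H + 3*g**2 (I(H, g) = 7 - ((-4 + H) - 3*g**2) = 7 - (-4 + H - 3*g**2) = 7 + (4 - H + 3*g**2) = 11 - H + 3*g**2)
I(y, M(-2))*(-46) = (11 - 1*5/18 + 3*(-3)**2)*(-46) = (11 - 5/18 + 3*9)*(-46) = (11 - 5/18 + 27)*(-46) = (679/18)*(-46) = -15617/9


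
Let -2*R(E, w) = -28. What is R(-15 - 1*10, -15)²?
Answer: 196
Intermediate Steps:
R(E, w) = 14 (R(E, w) = -½*(-28) = 14)
R(-15 - 1*10, -15)² = 14² = 196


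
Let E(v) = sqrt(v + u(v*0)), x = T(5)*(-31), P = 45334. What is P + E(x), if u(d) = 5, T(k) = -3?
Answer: 45334 + 7*sqrt(2) ≈ 45344.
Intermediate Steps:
x = 93 (x = -3*(-31) = 93)
E(v) = sqrt(5 + v) (E(v) = sqrt(v + 5) = sqrt(5 + v))
P + E(x) = 45334 + sqrt(5 + 93) = 45334 + sqrt(98) = 45334 + 7*sqrt(2)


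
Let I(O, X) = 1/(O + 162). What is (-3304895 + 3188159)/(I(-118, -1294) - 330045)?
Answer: 5136384/14521979 ≈ 0.35370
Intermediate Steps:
I(O, X) = 1/(162 + O)
(-3304895 + 3188159)/(I(-118, -1294) - 330045) = (-3304895 + 3188159)/(1/(162 - 118) - 330045) = -116736/(1/44 - 330045) = -116736/(-14521979/44) = -116736*(-44/14521979) = 5136384/14521979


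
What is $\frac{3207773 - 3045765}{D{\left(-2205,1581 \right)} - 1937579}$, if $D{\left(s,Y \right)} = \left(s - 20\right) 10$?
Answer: $- \frac{162008}{1959829} \approx -0.082664$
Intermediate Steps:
$D{\left(s,Y \right)} = -200 + 10 s$ ($D{\left(s,Y \right)} = \left(-20 + s\right) 10 = -200 + 10 s$)
$\frac{3207773 - 3045765}{D{\left(-2205,1581 \right)} - 1937579} = \frac{3207773 - 3045765}{\left(-200 + 10 \left(-2205\right)\right) - 1937579} = \frac{162008}{\left(-200 - 22050\right) - 1937579} = \frac{162008}{-22250 - 1937579} = \frac{162008}{-1959829} = 162008 \left(- \frac{1}{1959829}\right) = - \frac{162008}{1959829}$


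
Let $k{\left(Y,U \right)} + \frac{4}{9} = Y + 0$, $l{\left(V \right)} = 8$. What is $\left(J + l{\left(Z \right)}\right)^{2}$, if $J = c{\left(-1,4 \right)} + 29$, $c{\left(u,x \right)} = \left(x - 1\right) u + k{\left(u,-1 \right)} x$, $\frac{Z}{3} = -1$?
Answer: $\frac{64516}{81} \approx 796.49$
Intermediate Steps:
$Z = -3$ ($Z = 3 \left(-1\right) = -3$)
$k{\left(Y,U \right)} = - \frac{4}{9} + Y$ ($k{\left(Y,U \right)} = - \frac{4}{9} + \left(Y + 0\right) = - \frac{4}{9} + Y$)
$c{\left(u,x \right)} = u \left(-1 + x\right) + x \left(- \frac{4}{9} + u\right)$ ($c{\left(u,x \right)} = \left(x - 1\right) u + \left(- \frac{4}{9} + u\right) x = \left(x - 1\right) u + x \left(- \frac{4}{9} + u\right) = \left(-1 + x\right) u + x \left(- \frac{4}{9} + u\right) = u \left(-1 + x\right) + x \left(- \frac{4}{9} + u\right)$)
$J = \frac{182}{9}$ ($J = \left(\left(-1\right) \left(-1\right) - \frac{16}{9} + 2 \left(-1\right) 4\right) + 29 = \left(1 - \frac{16}{9} - 8\right) + 29 = - \frac{79}{9} + 29 = \frac{182}{9} \approx 20.222$)
$\left(J + l{\left(Z \right)}\right)^{2} = \left(\frac{182}{9} + 8\right)^{2} = \left(\frac{254}{9}\right)^{2} = \frac{64516}{81}$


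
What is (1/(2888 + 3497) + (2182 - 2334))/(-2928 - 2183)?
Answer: 970519/32633735 ≈ 0.029740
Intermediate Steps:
(1/(2888 + 3497) + (2182 - 2334))/(-2928 - 2183) = (1/6385 - 152)/(-5111) = (1/6385 - 152)*(-1/5111) = -970519/6385*(-1/5111) = 970519/32633735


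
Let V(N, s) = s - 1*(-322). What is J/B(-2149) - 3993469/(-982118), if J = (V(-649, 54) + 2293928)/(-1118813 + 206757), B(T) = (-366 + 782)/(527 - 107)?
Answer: 1110950732882/727794124369 ≈ 1.5265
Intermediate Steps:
B(T) = 104/105 (B(T) = 416/420 = 416*(1/420) = 104/105)
V(N, s) = 322 + s (V(N, s) = s + 322 = 322 + s)
J = -286788/114007 (J = ((322 + 54) + 2293928)/(-1118813 + 206757) = (376 + 2293928)/(-912056) = 2294304*(-1/912056) = -286788/114007 ≈ -2.5155)
J/B(-2149) - 3993469/(-982118) = -286788/(114007*104/105) - 3993469/(-982118) = -286788/114007*105/104 - 3993469*(-1/982118) = -7528185/2964182 + 3993469/982118 = 1110950732882/727794124369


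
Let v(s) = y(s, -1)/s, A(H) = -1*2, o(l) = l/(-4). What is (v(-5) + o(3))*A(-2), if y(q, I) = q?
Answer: -1/2 ≈ -0.50000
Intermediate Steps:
o(l) = -l/4 (o(l) = l*(-1/4) = -l/4)
A(H) = -2
v(s) = 1 (v(s) = s/s = 1)
(v(-5) + o(3))*A(-2) = (1 - 1/4*3)*(-2) = (1 - 3/4)*(-2) = (1/4)*(-2) = -1/2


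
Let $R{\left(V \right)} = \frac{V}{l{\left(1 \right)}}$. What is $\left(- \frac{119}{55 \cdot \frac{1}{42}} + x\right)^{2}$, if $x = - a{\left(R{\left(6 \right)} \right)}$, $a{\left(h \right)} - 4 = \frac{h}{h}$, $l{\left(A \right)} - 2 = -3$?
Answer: $\frac{27804529}{3025} \approx 9191.6$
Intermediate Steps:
$l{\left(A \right)} = -1$ ($l{\left(A \right)} = 2 - 3 = -1$)
$R{\left(V \right)} = - V$ ($R{\left(V \right)} = \frac{V}{-1} = V \left(-1\right) = - V$)
$a{\left(h \right)} = 5$ ($a{\left(h \right)} = 4 + \frac{h}{h} = 4 + 1 = 5$)
$x = -5$ ($x = \left(-1\right) 5 = -5$)
$\left(- \frac{119}{55 \cdot \frac{1}{42}} + x\right)^{2} = \left(- \frac{119}{55 \cdot \frac{1}{42}} - 5\right)^{2} = \left(- \frac{119}{\frac{55}{42}} - 5\right)^{2} = \left(\left(-119\right) \frac{42}{55} - 5\right)^{2} = \left(- \frac{4998}{55} - 5\right)^{2} = \left(- \frac{5273}{55}\right)^{2} = \frac{27804529}{3025}$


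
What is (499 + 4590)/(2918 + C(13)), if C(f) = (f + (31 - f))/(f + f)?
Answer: 132314/75899 ≈ 1.7433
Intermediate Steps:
C(f) = 31/(2*f) (C(f) = 31/((2*f)) = 31*(1/(2*f)) = 31/(2*f))
(499 + 4590)/(2918 + C(13)) = (499 + 4590)/(2918 + (31/2)/13) = 5089/(2918 + (31/2)*(1/13)) = 5089/(2918 + 31/26) = 5089/(75899/26) = 5089*(26/75899) = 132314/75899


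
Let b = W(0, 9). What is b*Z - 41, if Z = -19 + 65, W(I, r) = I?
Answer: -41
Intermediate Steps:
Z = 46
b = 0
b*Z - 41 = 0*46 - 41 = 0 - 41 = -41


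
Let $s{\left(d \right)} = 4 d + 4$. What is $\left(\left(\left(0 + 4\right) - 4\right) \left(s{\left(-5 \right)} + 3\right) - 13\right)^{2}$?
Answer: $169$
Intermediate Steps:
$s{\left(d \right)} = 4 + 4 d$
$\left(\left(\left(0 + 4\right) - 4\right) \left(s{\left(-5 \right)} + 3\right) - 13\right)^{2} = \left(\left(\left(0 + 4\right) - 4\right) \left(\left(4 + 4 \left(-5\right)\right) + 3\right) - 13\right)^{2} = \left(\left(4 - 4\right) \left(\left(4 - 20\right) + 3\right) - 13\right)^{2} = \left(0 \left(-16 + 3\right) - 13\right)^{2} = \left(0 \left(-13\right) - 13\right)^{2} = \left(0 - 13\right)^{2} = \left(-13\right)^{2} = 169$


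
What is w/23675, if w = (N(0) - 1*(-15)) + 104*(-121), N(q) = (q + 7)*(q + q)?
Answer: -12569/23675 ≈ -0.53090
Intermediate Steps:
N(q) = 2*q*(7 + q) (N(q) = (7 + q)*(2*q) = 2*q*(7 + q))
w = -12569 (w = (2*0*(7 + 0) - 1*(-15)) + 104*(-121) = (2*0*7 + 15) - 12584 = (0 + 15) - 12584 = 15 - 12584 = -12569)
w/23675 = -12569/23675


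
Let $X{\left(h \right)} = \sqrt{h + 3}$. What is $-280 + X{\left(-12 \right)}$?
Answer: $-280 + 3 i \approx -280.0 + 3.0 i$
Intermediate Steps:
$X{\left(h \right)} = \sqrt{3 + h}$
$-280 + X{\left(-12 \right)} = -280 + \sqrt{3 - 12} = -280 + \sqrt{-9} = -280 + 3 i$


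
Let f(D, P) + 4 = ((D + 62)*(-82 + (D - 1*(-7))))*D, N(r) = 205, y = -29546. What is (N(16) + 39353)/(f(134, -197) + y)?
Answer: 19779/760013 ≈ 0.026025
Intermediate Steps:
f(D, P) = -4 + D*(-75 + D)*(62 + D) (f(D, P) = -4 + ((D + 62)*(-82 + (D - 1*(-7))))*D = -4 + ((62 + D)*(-82 + (D + 7)))*D = -4 + ((62 + D)*(-82 + (7 + D)))*D = -4 + ((62 + D)*(-75 + D))*D = -4 + ((-75 + D)*(62 + D))*D = -4 + D*(-75 + D)*(62 + D))
(N(16) + 39353)/(f(134, -197) + y) = (205 + 39353)/((-4 + 134³ - 4650*134 - 13*134²) - 29546) = 39558/((-4 + 2406104 - 623100 - 13*17956) - 29546) = 39558/((-4 + 2406104 - 623100 - 233428) - 29546) = 39558/(1549572 - 29546) = 39558/1520026 = 39558*(1/1520026) = 19779/760013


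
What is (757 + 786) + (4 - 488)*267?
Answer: -127685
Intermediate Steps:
(757 + 786) + (4 - 488)*267 = 1543 - 484*267 = 1543 - 129228 = -127685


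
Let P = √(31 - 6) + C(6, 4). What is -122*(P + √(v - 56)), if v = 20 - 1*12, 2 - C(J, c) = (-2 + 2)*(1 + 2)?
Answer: -854 - 488*I*√3 ≈ -854.0 - 845.24*I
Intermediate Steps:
C(J, c) = 2 (C(J, c) = 2 - (-2 + 2)*(1 + 2) = 2 - 0*3 = 2 - 1*0 = 2 + 0 = 2)
v = 8 (v = 20 - 12 = 8)
P = 7 (P = √(31 - 6) + 2 = √25 + 2 = 5 + 2 = 7)
-122*(P + √(v - 56)) = -122*(7 + √(8 - 56)) = -122*(7 + √(-48)) = -122*(7 + 4*I*√3) = -854 - 488*I*√3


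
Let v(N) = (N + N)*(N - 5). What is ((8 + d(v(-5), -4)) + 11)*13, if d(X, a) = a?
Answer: 195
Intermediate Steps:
v(N) = 2*N*(-5 + N) (v(N) = (2*N)*(-5 + N) = 2*N*(-5 + N))
((8 + d(v(-5), -4)) + 11)*13 = ((8 - 4) + 11)*13 = (4 + 11)*13 = 15*13 = 195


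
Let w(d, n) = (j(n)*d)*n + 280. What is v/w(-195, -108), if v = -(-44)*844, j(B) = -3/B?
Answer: 37136/865 ≈ 42.932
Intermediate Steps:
w(d, n) = 280 - 3*d (w(d, n) = ((-3/n)*d)*n + 280 = (-3*d/n)*n + 280 = -3*d + 280 = 280 - 3*d)
v = 37136 (v = -1*(-37136) = 37136)
v/w(-195, -108) = 37136/(280 - 3*(-195)) = 37136/(280 + 585) = 37136/865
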